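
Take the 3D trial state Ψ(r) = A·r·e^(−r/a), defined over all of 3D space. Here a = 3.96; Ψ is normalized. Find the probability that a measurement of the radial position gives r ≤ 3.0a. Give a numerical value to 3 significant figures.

P ≈ 0.715

Integrate the radial probability density 4πr²|Ψ|² over r ≤ 3.0a.
The full normalization integral is A²·[3·π·a^5] = 1, fixing A².
In terms of u = r/a (A², 4π and the length scale all cancel between numerator and denominator), P = [∫_{0}^{3.0} u^4·e^(-2·u) du] / [∫_{0}^{∞} u^4·e^(-2·u) du].
With ∫ u^4·e^(-2·u) du = -(u^4/2 + u^3 + 3·u^2/2 + 3·u/2 + 3/4)·e^(-2·u) + C, the region integral is 3/4 - 345·e^(-6)/4 and the full one is 3/4.
The region integral divided by the full integral gives P = 0.7149.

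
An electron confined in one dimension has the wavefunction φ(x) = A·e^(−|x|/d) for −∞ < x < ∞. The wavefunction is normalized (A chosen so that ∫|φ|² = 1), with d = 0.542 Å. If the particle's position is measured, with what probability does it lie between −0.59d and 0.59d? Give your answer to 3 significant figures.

The probability is P = ∫ |φ|² dx over [−0.59d, 0.59d].
With A² fixed by ∫|φ|² = 1, i.e. A² = (d)^(−1), substitute and integrate.
Both integrals are even about x = 0, so only the x ≥ 0 halves are needed (the factors of 2 cancel). In terms of u = x/d (A² and the length scale cancel between numerator and denominator), P = [∫_{0}^{0.59} e^(-2·u) du] / [∫_{0}^{∞} e^(-2·u) du].
With ∫ e^(-2·u) du = -e^(-2·u)/2 + C, the region integral is 1/2 - e^(-59/50)/2 and the full one is 1/2.
The result is P = 0.6927.

P ≈ 0.693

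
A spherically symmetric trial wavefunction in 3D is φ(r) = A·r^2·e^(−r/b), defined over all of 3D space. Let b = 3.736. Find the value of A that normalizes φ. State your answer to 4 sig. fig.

The normalization condition is ∫|φ|² 4πr² dr = 1 from 0 to ∞.
The integral (without the A² prefactor) comes out to 45·π·b^7/2.
Hence A² = 1/[45·π·b^7/2].
Plugging in b = 3.736 yields A = 0.0011801.

A ≈ 0.001180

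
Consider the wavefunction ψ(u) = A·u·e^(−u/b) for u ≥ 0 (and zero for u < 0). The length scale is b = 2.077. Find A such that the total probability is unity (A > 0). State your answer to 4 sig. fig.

A ≈ 0.6682

Require ∫ |ψ|² du = 1 over the whole domain.
The integral (without the A² prefactor) comes out to b^3/4.
With b = 2.077: A² = 0.44643 and A = 0.66815.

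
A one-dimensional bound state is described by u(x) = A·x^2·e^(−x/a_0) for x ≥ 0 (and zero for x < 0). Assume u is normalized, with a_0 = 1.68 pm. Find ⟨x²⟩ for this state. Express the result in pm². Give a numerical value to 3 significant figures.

⟨x^2⟩ ≈ 21.2 pm^2

By definition ⟨x²⟩ = ∫ x^2 |u(x)|² dx.
Recall ∫₀^∞ x^m e^(−x/β) dx = m!·β^(m+1), the ratio of the moment integral to the normalization integral gives ⟨x²⟩ = 15·a_0^2/2.
Putting a_0 = 1.68 gives 21.17.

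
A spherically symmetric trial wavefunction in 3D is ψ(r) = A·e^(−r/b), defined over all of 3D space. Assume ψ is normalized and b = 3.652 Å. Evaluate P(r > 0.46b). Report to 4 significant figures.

P ≈ 0.9338

P = ∫ |ψ|² 4πr² dr over r > 0.46b.
Normalization gives A² = 1/(π·b^3).
In terms of u = r/b (A², 4π and the length scale all cancel between numerator and denominator), P = [∫_{0.46}^{∞} u^2·e^(-2·u) du] / [∫_{0}^{∞} u^2·e^(-2·u) du].
Using ∫ u^2·e^(-2·u) du = -(2·u^2 + 2·u + 1)·e^(-2·u)/4, the numerator is 2929·e^(-23/25)/5000 and the denominator is 1/4.
This evaluates to P = 0.93381.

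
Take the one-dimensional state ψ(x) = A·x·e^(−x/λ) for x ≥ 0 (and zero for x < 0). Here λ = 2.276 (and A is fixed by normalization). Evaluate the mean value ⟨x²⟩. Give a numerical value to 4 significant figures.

⟨x²⟩ = ∫ x^2 |ψ|² dx over the full domain.
Recall ∫₀^∞ x^m e^(−x/β) dx = m!·β^(m+1), the ratio of the moment integral to the normalization integral gives ⟨x²⟩ = 3·λ^2.
With λ = 2.276, ⟨x^2⟩ = 15.541.

⟨x^2⟩ ≈ 15.54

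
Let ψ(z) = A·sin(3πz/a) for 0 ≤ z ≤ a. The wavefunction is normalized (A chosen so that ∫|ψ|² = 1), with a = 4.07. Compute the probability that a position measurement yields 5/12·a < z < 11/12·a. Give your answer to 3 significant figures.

P = ∫_{5/12·a}^{11/12·a} |ψ(z)|² dz.
Since A² = 1/(a/2), this is the region integral divided by the full normalization integral.
In terms of u = z/a (A² and the length scale cancel between numerator and denominator), P = [∫_{5/12}^{11/12} sin(3·π·u)^2 du] / [∫_{0}^{1} sin(3·π·u)^2 du].
Using ∫ sin(3·π·u)^2 du = u/2 - sin(6·π·u)/(12·π), the numerator is 1/(6·π) + 1/4 and the denominator is 1/2.
This works out to P = (2 + 3·π)/(6·π).

P ≈ 0.606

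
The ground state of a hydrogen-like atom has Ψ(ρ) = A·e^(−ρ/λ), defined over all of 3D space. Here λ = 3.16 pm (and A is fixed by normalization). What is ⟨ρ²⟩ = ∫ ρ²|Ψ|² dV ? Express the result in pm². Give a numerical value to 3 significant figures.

⟨ρ^2⟩ ≈ 30.0 pm^2

⟨ρ²⟩ = ∫ ρ^2 |Ψ|² 4πρ² dρ over the full domain.
With ∫₀^∞ ρ^4 e^(−αρ) dρ = 4!/α^5, the ratio of the moment integral to the normalization integral gives ⟨ρ²⟩ = 3·λ^2.
Putting λ = 3.16 gives 29.96.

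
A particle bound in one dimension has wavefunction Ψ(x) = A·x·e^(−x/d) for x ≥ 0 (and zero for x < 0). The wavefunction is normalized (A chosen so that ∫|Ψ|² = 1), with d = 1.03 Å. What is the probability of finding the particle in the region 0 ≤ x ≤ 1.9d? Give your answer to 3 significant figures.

P ≈ 0.731

The probability is P = ∫ |Ψ|² dx over [0, 1.9d].
With A² fixed by ∫|Ψ|² = 1, i.e. A² = (d^3/4)^(−1), substitute and integrate.
In terms of u = x/d (A² and the length scale cancel between numerator and denominator), P = [∫_{0}^{1.9} u^2·e^(-2·u) du] / [∫_{0}^{∞} u^2·e^(-2·u) du].
An antiderivative of u^2·e^(-2·u) is -(2·u^2 + 2·u + 1)·e^(-2·u)/4; evaluating from 0 to 1.9 gives 1/4 - 601·e^(-19/5)/200, while the full integral is 1/4.
The result is P = 0.7311.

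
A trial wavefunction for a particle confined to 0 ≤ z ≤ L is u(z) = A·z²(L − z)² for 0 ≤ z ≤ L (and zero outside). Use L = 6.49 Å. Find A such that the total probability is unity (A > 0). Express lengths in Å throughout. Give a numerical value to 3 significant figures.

Normalization requires ∫|u|² dz = 1, integrated from 0 to L.
∫|u|² dz = A²·(L^9/630).
Hence A² = 1/[L^9/630].
Substituting L = 6.49 gives A² = 0.00003084, so A = 0.005554.

A ≈ 0.00555 Å^(-9/2)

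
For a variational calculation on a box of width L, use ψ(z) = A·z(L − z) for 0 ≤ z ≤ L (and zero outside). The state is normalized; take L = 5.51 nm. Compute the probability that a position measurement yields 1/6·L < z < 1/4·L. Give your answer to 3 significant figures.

P ≈ 0.0680

The probability is P = ∫ |ψ|² dz over [1/6·L, 1/4·L].
The normalization integral ∫|ψ|²dz over the whole domain equals L^5/30·A², and A² cancels in the ratio.
In terms of u = z/L (A² and the length scale cancel between numerator and denominator), P = [∫_{1/6}^{1/4} u^2·(1 - u)^2 du] / [∫_{0}^{1} u^2·(1 - u)^2 du].
Using ∫ u^2·(1 - u)^2 du = u^3·(6·u^2 - 15·u + 10)/30, the numerator is ≈ 0.0022674 and the denominator is 1/30.
Evaluating gives P = 0.06802.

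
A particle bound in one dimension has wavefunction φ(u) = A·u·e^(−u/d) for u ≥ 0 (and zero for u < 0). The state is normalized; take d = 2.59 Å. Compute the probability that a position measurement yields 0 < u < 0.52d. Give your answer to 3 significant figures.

P = ∫_{0}^{0.52d} |φ(u)|² du.
With A² fixed by ∫|φ|² = 1, i.e. A² = (d^3/4)^(−1), substitute and integrate.
In terms of t = u/d (A² and the length scale cancel between numerator and denominator), P = [∫_{0}^{0.52} t^2·e^(-2·t) dt] / [∫_{0}^{∞} t^2·e^(-2·t) dt].
An antiderivative of t^2·e^(-2·t) is -(2·t^2 + 2·t + 1)·e^(-2·t)/4; evaluating from 0 to 0.52 gives 1/4 - 1613·e^(-26/25)/2500, while the full integral is 1/4.
Taking the ratio, P = 0.08780.

P ≈ 0.0878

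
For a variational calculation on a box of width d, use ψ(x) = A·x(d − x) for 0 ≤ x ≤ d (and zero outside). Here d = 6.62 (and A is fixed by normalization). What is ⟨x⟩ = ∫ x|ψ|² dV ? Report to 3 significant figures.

⟨x⟩ = ∫ x |ψ|² dx over the full domain.
Expanding the polynomial and integrating term by term, the ratio of the moment integral to the normalization integral gives ⟨x⟩ = d/2.
With d = 6.62, ⟨x⟩ = 3.310.

⟨x⟩ ≈ 3.31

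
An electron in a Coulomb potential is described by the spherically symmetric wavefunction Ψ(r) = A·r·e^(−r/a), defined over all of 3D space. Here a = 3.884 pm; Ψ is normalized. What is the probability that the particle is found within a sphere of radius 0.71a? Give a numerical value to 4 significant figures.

With dV = 4πr²dr, the probability is ∫|Ψ|² dV over r ≤ 0.71a.
The full normalization integral is A²·[3·π·a^5] = 1, fixing A².
Substituting u = r/a, A², 4π and the length scale all cancel in the ratio: P = ∫_{0}^{0.71} u^4·e^(-2·u) du / ∫_{0}^{∞} u^4·e^(-2·u) du.
Using ∫ u^4·e^(-2·u) du = -(u^4/2 + u^3 + 3·u^2/2 + 3·u/2 + 3/4)·e^(-2·u), the numerator is ≈ 0.0112931 and the denominator is 3/4.
The region integral divided by the full integral gives P = 0.015057.

P ≈ 0.01506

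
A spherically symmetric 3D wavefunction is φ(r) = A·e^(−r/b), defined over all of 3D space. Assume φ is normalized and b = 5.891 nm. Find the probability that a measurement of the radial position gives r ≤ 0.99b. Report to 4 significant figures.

With dV = 4πr²dr, the probability is ∫|φ|² dV over r ≤ 0.99b.
Normalization gives A² = 1/(π·b^3).
Let u = r/b; then A², 4π and the length scale all cancel, so P = ∫_{0}^{0.99} u^2·e^(-2·u) du ÷ ∫_{0}^{∞} u^2·e^(-2·u) du.
With ∫ u^2·e^(-2·u) du = -(2·u^2 + 2·u + 1)·e^(-2·u)/4 + C, the region integral is ≈ 0.0794776 and the full one is 1/4.
This evaluates to P = 0.31791.

P ≈ 0.3179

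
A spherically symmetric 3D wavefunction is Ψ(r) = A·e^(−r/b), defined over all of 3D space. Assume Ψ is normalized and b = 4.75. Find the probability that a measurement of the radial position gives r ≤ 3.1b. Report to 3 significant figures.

P = ∫ |Ψ|² 4πr² dr over r ≤ 3.1b.
Normalization gives A² = 1/(π·b^3).
In terms of u = r/b (A², 4π and the length scale all cancel between numerator and denominator), P = [∫_{0}^{3.1} u^2·e^(-2·u) du] / [∫_{0}^{∞} u^2·e^(-2·u) du].
An antiderivative of u^2·e^(-2·u) is -(2·u^2 + 2·u + 1)·e^(-2·u)/4; evaluating from 0 to 3.1 gives 1/4 - 1321·e^(-31/5)/200, while the full integral is 1/4.
This evaluates to P = 0.9464.

P ≈ 0.946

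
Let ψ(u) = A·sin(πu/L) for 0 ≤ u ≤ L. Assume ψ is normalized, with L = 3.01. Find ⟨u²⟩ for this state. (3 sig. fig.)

⟨u²⟩ = ∫ u^2 |ψ|² du over the full domain.
Using sin²θ = (1 − cos 2θ)/2, evaluating both integrals, ⟨u²⟩ = -L^2/(2·π^2) + L^2/3.
Putting L = 3.01 gives 2.561.

⟨u^2⟩ ≈ 2.56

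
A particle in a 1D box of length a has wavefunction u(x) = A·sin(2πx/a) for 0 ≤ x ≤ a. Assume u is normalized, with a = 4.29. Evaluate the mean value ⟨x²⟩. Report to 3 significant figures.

The expectation value is the |u|²-weighted average of x^2: ∫ x^2|u|² dx.
Since the A² factors cancel between numerator and denominator, ⟨x²⟩ = -a^2/(8·π^2) + a^2/3.
With a = 4.29, ⟨x^2⟩ = 5.902.

⟨x^2⟩ ≈ 5.90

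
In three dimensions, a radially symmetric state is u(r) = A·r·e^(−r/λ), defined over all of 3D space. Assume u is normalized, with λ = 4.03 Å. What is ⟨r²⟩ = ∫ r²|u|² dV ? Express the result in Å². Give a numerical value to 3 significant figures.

The expectation value is the |u|²-weighted average of r^2: ∫ r^2|u|² 4πr² dr.
Recall ∫₀^∞ r^m e^(−r/β) dr = m!·β^(m+1), since the A² factors cancel between numerator and denominator, ⟨r²⟩ = 15·λ^2/2.
With λ = 4.03, ⟨r^2⟩ = 121.8.

⟨r^2⟩ ≈ 122 Å^2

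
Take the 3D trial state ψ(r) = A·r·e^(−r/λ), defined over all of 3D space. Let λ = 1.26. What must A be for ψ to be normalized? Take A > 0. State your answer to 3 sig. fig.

A ≈ 0.183

The normalization condition is ∫|ψ|² 4πr² dr = 1 from 0 to ∞.
(Spherical symmetry: dV = 4πr² dr.)
Carrying out the integral gives A² · 3·π·λ^5.
Hence A² = 1/[3·π·λ^5].
With λ = 1.26: A² = 0.03341 and A = 0.1828.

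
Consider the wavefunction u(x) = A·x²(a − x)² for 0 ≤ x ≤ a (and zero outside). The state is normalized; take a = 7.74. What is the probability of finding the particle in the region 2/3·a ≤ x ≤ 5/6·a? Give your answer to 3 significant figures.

P = ∫_{2/3·a}^{5/6·a} |u(x)|² dx.
Since A² = 1/(a^9/630), this is the region integral divided by the full normalization integral.
Substituting t = x/a, A² and the length scale cancel in the ratio: P = ∫_{2/3}^{5/6} t^4·(1 - t)^4 dt / ∫_{0}^{1} t^4·(1 - t)^4 dt.
With ∫ t^4·(1 - t)^4 dt = t^5·(70·t^4 - 315·t^3 + 540·t^2 - 420·t + 126)/630 + C, the region integral is ≈ 0.00021571 and the full one is 1/630.
This works out to P = 0.1359.

P ≈ 0.136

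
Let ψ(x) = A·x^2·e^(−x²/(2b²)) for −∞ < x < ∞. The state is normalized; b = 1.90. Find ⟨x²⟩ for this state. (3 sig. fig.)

By definition ⟨x²⟩ = ∫ x^2 |ψ(x)|² dx.
Differentiating ∫e^(−αx²) dx = √(π/α) under α to get the higher moments, the ratio of the moment integral to the normalization integral gives ⟨x²⟩ = 5·b^2/2.
Putting b = 1.90 gives 9.025.

⟨x^2⟩ ≈ 9.03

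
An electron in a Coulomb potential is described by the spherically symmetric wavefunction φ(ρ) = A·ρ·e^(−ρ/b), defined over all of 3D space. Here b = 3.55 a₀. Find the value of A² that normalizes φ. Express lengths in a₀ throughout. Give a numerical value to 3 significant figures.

A^2 ≈ 0.000188 a₀^(-5)

Require ∫ |φ|² 4πρ² dρ = 1 over the whole domain.
In 3D with spherical symmetry the volume element is 4πρ² dρ.
With φ = A·ρ·e^(−ρ/b), the integral evaluates to A²·[3·π·b^5].
Substituting b = 3.55 gives A² = 0.0001882, so A = 0.01372.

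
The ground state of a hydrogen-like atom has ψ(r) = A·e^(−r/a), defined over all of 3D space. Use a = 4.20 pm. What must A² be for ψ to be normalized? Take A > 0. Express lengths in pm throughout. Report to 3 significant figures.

The normalization condition is ∫|ψ|² 4πr² dr = 1 from 0 to ∞.
In 3D with spherical symmetry the volume element is 4πr² dr.
Recall ∫₀^∞ r^m e^(−r/β) dr = m!·β^(m+1), with ψ = A·e^(−r/a), the integral evaluates to A²·[π·a^3].
So A² = (π·a^3)^(−1).
Substituting a = 4.20 gives A² = 0.004296, so A = 0.06555.

A^2 ≈ 0.00430 pm^(-3)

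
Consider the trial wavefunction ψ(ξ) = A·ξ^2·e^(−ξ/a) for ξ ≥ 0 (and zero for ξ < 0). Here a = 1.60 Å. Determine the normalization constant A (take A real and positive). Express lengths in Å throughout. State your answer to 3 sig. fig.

A ≈ 0.357 Å^(-5/2)

Normalization requires ∫|ψ|² dξ = 1, integrated from 0 to ∞.
The integral (without the A² prefactor) comes out to 3·a^5/4.
So A² = (3·a^5/4)^(−1).
With a = 1.60: A² = 0.1272 and A = 0.3566.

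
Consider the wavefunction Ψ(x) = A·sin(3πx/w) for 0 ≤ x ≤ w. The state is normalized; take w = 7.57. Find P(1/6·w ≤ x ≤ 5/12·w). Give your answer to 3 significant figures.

P ≈ 0.197

|Ψ|² is the probability density, so P = ∫_{1/6·w}^{5/12·w} |Ψ|² dx.
Since A² = 1/(w/2), this is the region integral divided by the full normalization integral.
Let u = x/w; then A² and the length scale cancel, so P = ∫_{1/6}^{5/12} sin(3·π·u)^2 du ÷ ∫_{0}^{1} sin(3·π·u)^2 du.
An antiderivative of sin(3·π·u)^2 is u/2 - sin(6·π·u)/(12·π); evaluating from 1/6 to 5/12 gives 1/8 - 1/(12·π), while the full integral is 1/2.
This works out to P = (-2 + 3·π)/(12·π).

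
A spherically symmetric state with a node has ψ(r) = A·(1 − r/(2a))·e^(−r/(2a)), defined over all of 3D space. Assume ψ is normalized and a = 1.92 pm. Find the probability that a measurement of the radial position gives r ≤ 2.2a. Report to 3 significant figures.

With dV = 4πr²dr, the probability is ∫|ψ|² dV over r ≤ 2.2a.
A² is fixed by ∫₀^∞ 4πr²|ψ|² dr = 1, i.e. A² = (8·π·a^3)^(−1).
Let u = r/a; then A², 4π and the length scale all cancel, so P = ∫_{0}^{2.2} u^2·(1 - u/2)^2·e^(-u) du ÷ ∫_{0}^{∞} u^2·(1 - u/2)^2·e^(-u) du.
An antiderivative of u^2·(1 - u/2)^2·e^(-u) is -(u^4/4 + u^2 + 2·u + 2)·e^(-u); evaluating from 0 to 2.2 gives ≈ 0.10566, while the full integral is 2.
The region integral divided by the full integral gives P = 0.05283.

P ≈ 0.0528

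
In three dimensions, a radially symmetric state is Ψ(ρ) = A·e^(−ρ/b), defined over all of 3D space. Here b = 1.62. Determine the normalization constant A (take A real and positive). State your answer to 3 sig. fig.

Normalization requires ∫|Ψ|² 4πρ² dρ = 1, integrated from 0 to ∞.
In 3D with spherical symmetry the volume element is 4πρ² dρ.
Using ∫₀^∞ ρⁿ e^(−αρ) dρ = n!/αⁿ⁺¹, with Ψ = A·e^(−ρ/b), the integral evaluates to A²·[π·b^3].
So A² = (π·b^3)^(−1).
Plugging in b = 1.62 yields A = 0.2736.

A ≈ 0.274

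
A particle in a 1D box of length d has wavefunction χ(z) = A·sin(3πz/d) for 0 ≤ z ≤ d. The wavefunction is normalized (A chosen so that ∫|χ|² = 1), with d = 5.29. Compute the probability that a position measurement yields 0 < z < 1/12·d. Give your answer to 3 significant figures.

The probability is P = ∫ |χ|² dz over [0, 1/12·d].
The normalization integral ∫|χ|²dz over the whole domain equals d/2·A², and A² cancels in the ratio.
In terms of u = z/d (A² and the length scale cancel between numerator and denominator), P = [∫_{0}^{1/12} sin(3·π·u)^2 du] / [∫_{0}^{1} sin(3·π·u)^2 du].
Using ∫ sin(3·π·u)^2 du = u/2 - sin(6·π·u)/(12·π), the numerator is 1/24 - 1/(12·π) and the denominator is 1/2.
Taking the ratio, P = (-2 + π)/(12·π).

P ≈ 0.0303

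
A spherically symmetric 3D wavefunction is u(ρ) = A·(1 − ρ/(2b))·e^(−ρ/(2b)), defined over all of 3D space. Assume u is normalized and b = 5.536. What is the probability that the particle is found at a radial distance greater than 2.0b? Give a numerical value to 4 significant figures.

Integrate the radial probability density 4πρ²|u|² over ρ > 2.0b.
A² is fixed by ∫₀^∞ 4πρ²|u|² dρ = 1, i.e. A² = (8·π·b^3)^(−1).
Substituting t = ρ/b, A², 4π and the length scale all cancel in the ratio: P = ∫_{2.0}^{∞} t^2·(1 - t/2)^2·e^(-t) dt / ∫_{0}^{∞} t^2·(1 - t/2)^2·e^(-t) dt.
Using ∫ t^2·(1 - t/2)^2·e^(-t) dt = -(t^4/4 + t^2 + 2·t + 2)·e^(-t), the numerator is 14·e^(-2) and the denominator is 2.
This evaluates to P = 0.94735.

P ≈ 0.9473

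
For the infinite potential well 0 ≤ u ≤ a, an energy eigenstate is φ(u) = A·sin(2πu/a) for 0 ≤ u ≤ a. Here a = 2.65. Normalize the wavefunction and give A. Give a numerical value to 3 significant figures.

A ≈ 0.869

We need A² ∫|f|² du = 1, taking the integral from 0 to a.
With ∫₀^a sin²(nπu/a) du = a/2, with φ = A·sin(2πu/a), the integral evaluates to A²·[a/2].
Setting this equal to 1 gives A² = 1/(a/2).
With a = 2.65: A² = 0.7547 and A = 0.8687.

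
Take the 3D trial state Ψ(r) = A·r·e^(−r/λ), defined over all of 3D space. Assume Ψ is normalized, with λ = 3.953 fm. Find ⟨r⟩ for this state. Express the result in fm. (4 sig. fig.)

⟨r⟩ ≈ 9.883 fm

⟨r⟩ = ∫ r |Ψ|² 4πr² dr over the full domain.
Recall ∫₀^∞ r^m e^(−r/β) dr = m!·β^(m+1), since the A² factors cancel between numerator and denominator, ⟨r⟩ = 5·λ/2.
With λ = 3.953, ⟨r⟩ = 9.8825.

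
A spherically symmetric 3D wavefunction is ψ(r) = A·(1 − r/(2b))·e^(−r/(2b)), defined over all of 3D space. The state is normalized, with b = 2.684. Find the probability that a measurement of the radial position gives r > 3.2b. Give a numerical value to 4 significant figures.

P ≈ 0.9142

With dV = 4πr²dr, the probability is ∫|ψ|² dV over r > 3.2b.
Normalization gives A² = 1/(8·π·b^3).
Substituting u = r/b, A², 4π and the length scale all cancel in the ratio: P = ∫_{3.2}^{∞} u^2·(1 - u/2)^2·e^(-u) du / ∫_{0}^{∞} u^2·(1 - u/2)^2·e^(-u) du.
Using ∫ u^2·(1 - u/2)^2·e^(-u) du = -(u^4/4 + u^2 + 2·u + 2)·e^(-u), the numerator is ≈ 1.82836 and the denominator is 2.
Taking the ratio yields P = 0.91418.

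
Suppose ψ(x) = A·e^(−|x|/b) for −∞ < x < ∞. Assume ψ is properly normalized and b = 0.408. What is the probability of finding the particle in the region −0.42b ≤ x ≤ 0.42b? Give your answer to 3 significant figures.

The probability is P = ∫ |ψ|² dx over [−0.42b, 0.42b].
With A² fixed by ∫|ψ|² = 1, i.e. A² = (b)^(−1), substitute and integrate.
Both integrals are even about x = 0, so only the x ≥ 0 halves are needed (the factors of 2 cancel). Substituting u = x/b, A² and the length scale cancel in the ratio: P = ∫_{0}^{0.42} e^(-2·u) du / ∫_{0}^{∞} e^(-2·u) du.
Using ∫ e^(-2·u) du = -e^(-2·u)/2, the numerator is 1/2 - e^(-21/25)/2 and the denominator is 1/2.
Evaluating gives P = 0.5683.

P ≈ 0.568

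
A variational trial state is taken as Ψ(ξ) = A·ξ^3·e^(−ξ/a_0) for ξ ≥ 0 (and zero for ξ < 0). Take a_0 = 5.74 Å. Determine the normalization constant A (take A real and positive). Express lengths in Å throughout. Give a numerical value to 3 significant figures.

A ≈ 0.000931 Å^(-7/2)

We need A² ∫|f|² dξ = 1, taking the integral from 0 to ∞.
Using ∫₀^∞ ξⁿ e^(−αξ) dξ = n!/αⁿ⁺¹, ∫|Ψ|² dξ = A²·(45·a_0^7/8).
Hence A² = 1/[45·a_0^7/8].
Plugging in a_0 = 5.74 yields A = 0.0009306.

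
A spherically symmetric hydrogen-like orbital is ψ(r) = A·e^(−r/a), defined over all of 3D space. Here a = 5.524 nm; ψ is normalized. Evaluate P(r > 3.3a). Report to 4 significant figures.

P ≈ 0.03997

P = ∫ |ψ|² 4πr² dr over r > 3.3a.
The full normalization integral is A²·[π·a^3] = 1, fixing A².
In terms of u = r/a (A², 4π and the length scale all cancel between numerator and denominator), P = [∫_{3.3}^{∞} u^2·e^(-2·u) du] / [∫_{0}^{∞} u^2·e^(-2·u) du].
With ∫ u^2·e^(-2·u) du = -(2·u^2 + 2·u + 1)·e^(-2·u)/4 + C, the region integral is 1469·e^(-33/5)/200 and the full one is 1/4.
This evaluates to P = 0.039968.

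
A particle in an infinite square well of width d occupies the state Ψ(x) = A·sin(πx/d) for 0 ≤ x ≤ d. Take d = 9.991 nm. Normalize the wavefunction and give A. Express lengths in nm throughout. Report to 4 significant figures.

A ≈ 0.4474 nm^(-1/2)

Require ∫ |Ψ|² dx = 1 over the whole domain.
With ∫₀^d sin²(nπx/d) dx = d/2, ∫|Ψ|² dx = A²·(d/2).
Setting this equal to 1 gives A² = 1/(d/2).
Plugging in d = 9.991 yields A = 0.44741.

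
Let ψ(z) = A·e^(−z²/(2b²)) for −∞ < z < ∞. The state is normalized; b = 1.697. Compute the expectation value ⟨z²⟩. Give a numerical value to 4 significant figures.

⟨z^2⟩ ≈ 1.440

The expectation value is the |ψ|²-weighted average of z^2: ∫ z^2|ψ|² dz.
Using the Gaussian integral ∫_{−∞}^{∞} e^(−αz²) dz = √(π/α), since the A² factors cancel between numerator and denominator, ⟨z²⟩ = b^2/2.
Putting b = 1.697 gives 1.4399.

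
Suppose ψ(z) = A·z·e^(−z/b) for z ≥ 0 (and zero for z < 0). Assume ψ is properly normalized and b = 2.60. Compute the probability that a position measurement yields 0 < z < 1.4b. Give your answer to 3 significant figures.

The probability is P = ∫ |ψ|² dz over [0, 1.4b].
The normalization integral ∫|ψ|²dz over the whole domain equals b^3/4·A², and A² cancels in the ratio.
Substituting u = z/b, A² and the length scale cancel in the ratio: P = ∫_{0}^{1.4} u^2·e^(-2·u) du / ∫_{0}^{∞} u^2·e^(-2·u) du.
An antiderivative of u^2·e^(-2·u) is -(2·u^2 + 2·u + 1)·e^(-2·u)/4; evaluating from 0 to 1.4 gives 1/4 - 193·e^(-14/5)/100, while the full integral is 1/4.
This works out to P = 0.5305.

P ≈ 0.531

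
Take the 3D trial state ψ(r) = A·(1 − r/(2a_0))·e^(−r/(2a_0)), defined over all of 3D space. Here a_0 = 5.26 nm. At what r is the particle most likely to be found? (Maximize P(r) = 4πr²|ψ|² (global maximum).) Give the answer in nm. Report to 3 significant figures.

Set d/dr [P(r) = 4πr²|ψ|²] = 0 and solve for r > 0.
This gives r = a_0·(√(5) + 3).
With a_0 = 5.26, the most probable radial distance is 27.54 nm.

r ≈ 27.5 nm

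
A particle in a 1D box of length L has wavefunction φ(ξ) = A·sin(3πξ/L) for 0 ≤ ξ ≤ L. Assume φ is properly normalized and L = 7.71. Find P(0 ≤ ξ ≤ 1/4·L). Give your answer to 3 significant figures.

|φ|² is the probability density, so P = ∫_{0}^{1/4·L} |φ|² dξ.
Since A² = 1/(L/2), this is the region integral divided by the full normalization integral.
Let u = ξ/L; then A² and the length scale cancel, so P = ∫_{0}^{1/4} sin(3·π·u)^2 du ÷ ∫_{0}^{1} sin(3·π·u)^2 du.
With ∫ sin(3·π·u)^2 du = u/2 - sin(6·π·u)/(12·π) + C, the region integral is 1/(12·π) + 1/8 and the full one is 1/2.
This works out to P = (2 + 3·π)/(12·π).

P ≈ 0.303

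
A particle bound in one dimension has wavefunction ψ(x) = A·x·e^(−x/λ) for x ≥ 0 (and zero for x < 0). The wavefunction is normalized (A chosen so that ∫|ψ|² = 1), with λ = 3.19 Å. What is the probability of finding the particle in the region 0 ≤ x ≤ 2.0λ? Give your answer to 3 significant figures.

P ≈ 0.762

P = ∫_{0}^{2.0λ} |ψ(x)|² dx.
With A² fixed by ∫|ψ|² = 1, i.e. A² = (λ^3/4)^(−1), substitute and integrate.
Let u = x/λ; then A² and the length scale cancel, so P = ∫_{0}^{2.0} u^2·e^(-2·u) du ÷ ∫_{0}^{∞} u^2·e^(-2·u) du.
Using ∫ u^2·e^(-2·u) du = -(2·u^2 + 2·u + 1)·e^(-2·u)/4, the numerator is 1/4 - 13·e^(-4)/4 and the denominator is 1/4.
The result is P = 0.7619.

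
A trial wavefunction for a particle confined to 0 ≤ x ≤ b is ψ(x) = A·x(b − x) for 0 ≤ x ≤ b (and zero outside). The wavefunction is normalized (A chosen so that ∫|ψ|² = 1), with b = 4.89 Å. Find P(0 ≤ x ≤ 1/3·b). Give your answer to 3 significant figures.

P = ∫_{0}^{1/3·b} |ψ(x)|² dx.
The normalization integral ∫|ψ|²dx over the whole domain equals b^5/30·A², and A² cancels in the ratio.
Let u = x/b; then A² and the length scale cancel, so P = ∫_{0}^{1/3} u^2·(1 - u)^2 du ÷ ∫_{0}^{1} u^2·(1 - u)^2 du.
With ∫ u^2·(1 - u)^2 du = u^3·(6·u^2 - 15·u + 10)/30 + C, the region integral is 17/2430 and the full one is 1/30.
Taking the ratio, P = 17/81.

P ≈ 0.210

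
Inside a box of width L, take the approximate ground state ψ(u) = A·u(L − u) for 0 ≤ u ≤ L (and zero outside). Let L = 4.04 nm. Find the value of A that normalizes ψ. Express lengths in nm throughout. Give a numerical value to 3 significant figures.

Require ∫ |ψ|² du = 1 over the whole domain.
Carrying out the integral gives A² · L^5/30.
Substituting L = 4.04 gives A² = 0.02787, so A = 0.1670.

A ≈ 0.167 nm^(-5/2)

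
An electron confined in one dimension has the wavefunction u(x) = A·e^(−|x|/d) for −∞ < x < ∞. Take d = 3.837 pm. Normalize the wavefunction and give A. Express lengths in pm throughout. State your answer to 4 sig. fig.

The normalization condition is ∫|u|² dx = 1 from −∞ to ∞.
∫|u|² dx = A²·(d).
So A² = (d)^(−1).
Plugging in d = 3.837 yields A = 0.51051.

A ≈ 0.5105 pm^(-1/2)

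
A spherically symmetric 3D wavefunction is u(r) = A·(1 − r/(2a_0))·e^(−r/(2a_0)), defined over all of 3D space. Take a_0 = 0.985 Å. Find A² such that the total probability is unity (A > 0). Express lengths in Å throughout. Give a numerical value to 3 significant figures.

A^2 ≈ 0.0416 Å^(-3)

Normalization requires ∫|u|² 4πr² dr = 1, integrated from 0 to ∞.
In 3D with spherical symmetry the volume element is 4πr² dr.
With u = A·(1 − r/(2a_0))·e^(−r/(2a_0)), the integral evaluates to A²·[8·π·a_0^3].
So A² = (8·π·a_0^3)^(−1).
Substituting a_0 = 0.985 gives A² = 0.04163, so A = 0.2040.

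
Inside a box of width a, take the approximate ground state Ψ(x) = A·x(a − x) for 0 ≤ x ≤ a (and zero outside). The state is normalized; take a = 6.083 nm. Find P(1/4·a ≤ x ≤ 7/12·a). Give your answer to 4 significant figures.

P ≈ 0.5499

The probability is P = ∫ |Ψ|² dx over [1/4·a, 7/12·a].
The normalization integral ∫|Ψ|²dx over the whole domain equals a^5/30·A², and A² cancels in the ratio.
Let u = x/a; then A² and the length scale cancel, so P = ∫_{1/4}^{7/12} u^2·(1 - u)^2 du ÷ ∫_{0}^{1} u^2·(1 - u)^2 du.
Using ∫ u^2·(1 - u)^2 du = u^3·(6·u^2 - 15·u + 10)/30, the numerator is ≈ 0.0183288 and the denominator is 1/30.
Evaluating gives P = 0.54986.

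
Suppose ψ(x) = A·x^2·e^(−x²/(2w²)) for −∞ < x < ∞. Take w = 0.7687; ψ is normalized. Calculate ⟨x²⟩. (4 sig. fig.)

By definition ⟨x²⟩ = ∫ x^2 |ψ(x)|² dx.
Using the Gaussian integral ∫_{−∞}^{∞} e^(−αx²) dx = √(π/α), evaluating both integrals, ⟨x²⟩ = 5·w^2/2.
With w = 0.7687, ⟨x^2⟩ = 1.4772.

⟨x^2⟩ ≈ 1.477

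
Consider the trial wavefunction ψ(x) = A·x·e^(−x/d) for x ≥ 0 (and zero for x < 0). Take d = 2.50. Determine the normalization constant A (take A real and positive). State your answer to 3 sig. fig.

A ≈ 0.506

We need A² ∫|f|² dx = 1, taking the integral from 0 to ∞.
Using ∫₀^∞ xⁿ e^(−αx) dx = n!/αⁿ⁺¹, the integral (without the A² prefactor) comes out to d^3/4.
Hence A² = 1/[d^3/4].
Plugging in d = 2.50 yields A = 0.5060.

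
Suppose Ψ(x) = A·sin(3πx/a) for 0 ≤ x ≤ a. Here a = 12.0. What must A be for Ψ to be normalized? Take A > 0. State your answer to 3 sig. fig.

A ≈ 0.408

The normalization condition is ∫|Ψ|² dx = 1 from 0 to a.
With ∫₀^a sin²(nπx/a) dx = a/2, ∫|Ψ|² dx = A²·(a/2).
Hence A² = 1/[a/2].
Plugging in a = 12.0 yields A = 0.4082.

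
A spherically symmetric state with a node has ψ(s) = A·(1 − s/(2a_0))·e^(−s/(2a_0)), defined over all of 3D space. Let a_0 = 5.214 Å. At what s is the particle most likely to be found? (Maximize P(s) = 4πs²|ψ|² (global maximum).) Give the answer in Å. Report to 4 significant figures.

The maximum of P(s) = 4πs²|ψ|² occurs where its derivative vanishes.
This gives s = a_0·(√(5) + 3).
With a_0 = 5.214, the most probable radial distance is 27.301 Å.

s ≈ 27.30 Å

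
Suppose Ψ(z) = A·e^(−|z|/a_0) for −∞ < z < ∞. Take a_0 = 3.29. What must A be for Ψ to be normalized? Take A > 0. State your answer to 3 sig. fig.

A ≈ 0.551

We need A² ∫|f|² dz = 1, taking the integral from −∞ to ∞.
With Ψ = A·e^(−|z|/a_0), the integral evaluates to A²·[a_0].
With a_0 = 3.29: A² = 0.3040 and A = 0.5513.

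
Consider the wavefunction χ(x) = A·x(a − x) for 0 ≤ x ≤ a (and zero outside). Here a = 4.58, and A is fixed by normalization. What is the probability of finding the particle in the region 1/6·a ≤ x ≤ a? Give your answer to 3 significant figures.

P ≈ 0.965

The probability is P = ∫ |χ|² dx over [1/6·a, a].
The normalization integral ∫|χ|²dx over the whole domain equals a^5/30·A², and A² cancels in the ratio.
Let u = x/a; then A² and the length scale cancel, so P = ∫_{1/6}^{1} u^2·(1 - u)^2 du ÷ ∫_{0}^{1} u^2·(1 - u)^2 du.
Using ∫ u^2·(1 - u)^2 du = u^3·(6·u^2 - 15·u + 10)/30, the numerator is 125/3888 and the denominator is 1/30.
The result is P = 625/648.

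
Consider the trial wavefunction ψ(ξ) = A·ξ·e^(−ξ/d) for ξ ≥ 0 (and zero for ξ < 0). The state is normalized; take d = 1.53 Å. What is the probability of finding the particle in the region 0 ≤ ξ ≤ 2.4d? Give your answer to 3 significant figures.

P ≈ 0.857

P = ∫_{0}^{2.4d} |ψ(ξ)|² dξ.
Since A² = 1/(d^3/4), this is the region integral divided by the full normalization integral.
Let u = ξ/d; then A² and the length scale cancel, so P = ∫_{0}^{2.4} u^2·e^(-2·u) du ÷ ∫_{0}^{∞} u^2·e^(-2·u) du.
An antiderivative of u^2·e^(-2·u) is -(2·u^2 + 2·u + 1)·e^(-2·u)/4; evaluating from 0 to 2.4 gives 1/4 - 433·e^(-24/5)/100, while the full integral is 1/4.
The result is P = 0.8575.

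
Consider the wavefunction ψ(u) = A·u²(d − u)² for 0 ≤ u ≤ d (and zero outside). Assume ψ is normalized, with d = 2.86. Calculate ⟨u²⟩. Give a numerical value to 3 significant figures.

By definition ⟨u²⟩ = ∫ u^2 |ψ(u)|² du.
Expanding the polynomial and integrating term by term, the ratio of the moment integral to the normalization integral gives ⟨u²⟩ = 3·d^2/11.
Putting d = 2.86 gives 2.231.

⟨u^2⟩ ≈ 2.23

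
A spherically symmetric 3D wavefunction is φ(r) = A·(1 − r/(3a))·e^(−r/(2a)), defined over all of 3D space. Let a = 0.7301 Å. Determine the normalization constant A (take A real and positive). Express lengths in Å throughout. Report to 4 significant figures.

A ≈ 0.5538 Å^(-3/2)

The normalization condition is ∫|φ|² 4πr² dr = 1 from 0 to ∞.
Recall ∫₀^∞ r^m e^(−r/β) dr = m!·β^(m+1), the integral (without the A² prefactor) comes out to 8·π·a^3/3.
With a = 0.7301: A² = 0.30671 and A = 0.55382.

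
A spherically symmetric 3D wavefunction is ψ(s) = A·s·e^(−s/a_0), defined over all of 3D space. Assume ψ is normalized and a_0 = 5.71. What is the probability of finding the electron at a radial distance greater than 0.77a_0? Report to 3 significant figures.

With dV = 4πs²ds, the probability is ∫|ψ|² dV over s > 0.77a_0.
Normalization gives A² = 1/(3·π·a_0^5).
In terms of u = s/a_0 (A², 4π and the length scale all cancel between numerator and denominator), P = [∫_{0.77}^{∞} u^4·e^(-2·u) du] / [∫_{0}^{∞} u^4·e^(-2·u) du].
With ∫ u^4·e^(-2·u) du = -(u^4/2 + u^3 + 3·u^2/2 + 3·u/2 + 3/4)·e^(-2·u) + C, the region integral is ≈ 0.73461 and the full one is 3/4.
Taking the ratio yields P = 0.9795.

P ≈ 0.979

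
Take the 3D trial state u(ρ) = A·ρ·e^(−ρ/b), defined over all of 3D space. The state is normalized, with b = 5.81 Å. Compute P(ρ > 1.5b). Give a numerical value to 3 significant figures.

Integrate the radial probability density 4πρ²|u|² over ρ > 1.5b.
The full normalization integral is A²·[3·π·b^5] = 1, fixing A².
In terms of t = ρ/b (A², 4π and the length scale all cancel between numerator and denominator), P = [∫_{1.5}^{∞} t^4·e^(-2·t) dt] / [∫_{0}^{∞} t^4·e^(-2·t) dt].
An antiderivative of t^4·e^(-2·t) is -(t^4/2 + t^3 + 3·t^2/2 + 3·t/2 + 3/4)·e^(-2·t); evaluating from 1.5 to ∞ gives 393·e^(-3)/32, while the full integral is 3/4.
Taking the ratio yields P = 0.8153.

P ≈ 0.815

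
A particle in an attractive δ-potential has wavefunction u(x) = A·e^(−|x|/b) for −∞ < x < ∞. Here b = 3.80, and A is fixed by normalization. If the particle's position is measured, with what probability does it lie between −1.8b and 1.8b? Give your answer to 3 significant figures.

P ≈ 0.973

The probability is P = ∫ |u|² dx over [−1.8b, 1.8b].
The normalization integral ∫|u|²dx over the whole domain equals b·A², and A² cancels in the ratio.
Both integrals are even about x = 0, so only the x ≥ 0 halves are needed (the factors of 2 cancel). Let t = x/b; then A² and the length scale cancel, so P = ∫_{0}^{1.8} e^(-2·t) dt ÷ ∫_{0}^{∞} e^(-2·t) dt.
With ∫ e^(-2·t) dt = -e^(-2·t)/2 + C, the region integral is 1/2 - e^(-18/5)/2 and the full one is 1/2.
Evaluating gives P = 0.9727.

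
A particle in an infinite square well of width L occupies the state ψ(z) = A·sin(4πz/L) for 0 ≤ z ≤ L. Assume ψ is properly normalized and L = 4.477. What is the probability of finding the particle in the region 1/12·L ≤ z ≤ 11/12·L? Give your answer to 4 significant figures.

P ≈ 0.9022

|ψ|² is the probability density, so P = ∫_{1/12·L}^{11/12·L} |ψ|² dz.
Since A² = 1/(L/2), this is the region integral divided by the full normalization integral.
Substituting u = z/L, A² and the length scale cancel in the ratio: P = ∫_{1/12}^{11/12} sin(4·π·u)^2 du / ∫_{0}^{1} sin(4·π·u)^2 du.
With ∫ sin(4·π·u)^2 du = u/2 - sin(4·π·u)·cos(4·π·u)/(8·π) + C, the region integral is √(3)/(16·π) + 5/12 and the full one is 1/2.
Taking the ratio, P = √(3)/(8·π) + 5/6.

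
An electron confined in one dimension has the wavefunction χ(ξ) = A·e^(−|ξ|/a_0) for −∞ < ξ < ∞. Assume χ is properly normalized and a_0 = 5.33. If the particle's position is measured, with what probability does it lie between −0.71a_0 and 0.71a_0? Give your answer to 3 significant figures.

The probability is P = ∫ |χ|² dξ over [−0.71a_0, 0.71a_0].
Since A² = 1/(a_0), this is the region integral divided by the full normalization integral.
By symmetry take twice the ξ ≥ 0 contribution in numerator and denominator; the 2's cancel. In terms of u = ξ/a_0 (A² and the length scale cancel between numerator and denominator), P = [∫_{0}^{0.71} e^(-2·u) du] / [∫_{0}^{∞} e^(-2·u) du].
With ∫ e^(-2·u) du = -e^(-2·u)/2 + C, the region integral is 1/2 - e^(-71/50)/2 and the full one is 1/2.
Evaluating gives P = 0.7583.

P ≈ 0.758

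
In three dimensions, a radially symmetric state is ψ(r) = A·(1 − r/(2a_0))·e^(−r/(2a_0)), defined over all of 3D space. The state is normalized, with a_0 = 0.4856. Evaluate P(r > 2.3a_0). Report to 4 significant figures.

P = ∫ |ψ|² 4πr² dr over r > 2.3a_0.
The full normalization integral is A²·[8·π·a_0^3] = 1, fixing A².
In terms of u = r/a_0 (A², 4π and the length scale all cancel between numerator and denominator), P = [∫_{2.3}^{∞} u^2·(1 - u/2)^2·e^(-u) du] / [∫_{0}^{∞} u^2·(1 - u/2)^2·e^(-u) du].
An antiderivative of u^2·(1 - u/2)^2·e^(-u) is -(u^4/4 + u^2 + 2·u + 2)·e^(-u); evaluating from 2.3 to ∞ gives ≈ 1.89349, while the full integral is 2.
The region integral divided by the full integral gives P = 0.94675.

P ≈ 0.9467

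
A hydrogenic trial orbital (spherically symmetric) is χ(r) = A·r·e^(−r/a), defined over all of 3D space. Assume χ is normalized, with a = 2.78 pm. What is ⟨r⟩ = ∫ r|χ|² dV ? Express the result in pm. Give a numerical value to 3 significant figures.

⟨r⟩ ≈ 6.95 pm

⟨r⟩ = ∫ r |χ|² 4πr² dr over the full domain.
With ∫₀^∞ r^5 e^(−αr) dr = 5!/α^6, evaluating both integrals, ⟨r⟩ = 5·a/2.
With a = 2.78, ⟨r⟩ = 6.950.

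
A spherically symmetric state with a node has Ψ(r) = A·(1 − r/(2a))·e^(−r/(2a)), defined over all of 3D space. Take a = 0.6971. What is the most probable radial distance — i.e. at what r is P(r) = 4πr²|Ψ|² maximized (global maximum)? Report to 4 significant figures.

r ≈ 3.650

Differentiate P(r) = 4πr²|Ψ|² with respect to r and set to zero.
Solving yields r = a·(√(5) + 3).
With a = 0.6971, the most probable radial distance is 3.6501.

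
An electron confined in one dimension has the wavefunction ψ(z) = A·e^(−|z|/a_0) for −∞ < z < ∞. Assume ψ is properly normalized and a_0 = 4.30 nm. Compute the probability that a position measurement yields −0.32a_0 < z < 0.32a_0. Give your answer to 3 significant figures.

|ψ|² is the probability density, so P = ∫_{−0.32a_0}^{0.32a_0} |ψ|² dz.
With A² fixed by ∫|ψ|² = 1, i.e. A² = (a_0)^(−1), substitute and integrate.
Both integrals are even about z = 0, so only the z ≥ 0 halves are needed (the factors of 2 cancel). Let u = z/a_0; then A² and the length scale cancel, so P = ∫_{0}^{0.32} e^(-2·u) du ÷ ∫_{0}^{∞} e^(-2·u) du.
Using ∫ e^(-2·u) du = -e^(-2·u)/2, the numerator is 1/2 - e^(-16/25)/2 and the denominator is 1/2.
Evaluating gives P = 0.4727.

P ≈ 0.473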